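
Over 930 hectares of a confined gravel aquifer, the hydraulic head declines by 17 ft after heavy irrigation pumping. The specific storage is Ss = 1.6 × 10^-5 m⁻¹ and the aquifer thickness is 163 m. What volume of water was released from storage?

S = Ss × b = 1.6 × 10^-5 m⁻¹ × 163 m = 2.608 × 10^-3
A = 930 hectares = 9.3 × 10^6 m²
Δh = 17 ft = 5.182 m
ΔV = S × A × Δh = 0.002608 × 9.3 × 10^6 m² × 5.182 m = 1.257 × 10^5 m³

ΔV ≈ 1.26 × 10^5 m³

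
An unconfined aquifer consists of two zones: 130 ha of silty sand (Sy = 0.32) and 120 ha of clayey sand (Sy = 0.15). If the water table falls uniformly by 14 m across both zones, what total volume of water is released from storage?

A₁ = 130 ha = 1.3 × 10^6 m²; A₂ = 120 ha = 1.2 × 10^6 m²
ΔV₁ = 0.32 × 1.3 × 10^6 × 14 = 5.824 × 10^6 m³
ΔV₂ = 0.15 × 1.2 × 10^6 × 14 = 2.52 × 10^6 m³
ΔV = ΔV₁ + ΔV₂ = 8.344 × 10^6 m³

ΔV ≈ 8.34 × 10^6 m³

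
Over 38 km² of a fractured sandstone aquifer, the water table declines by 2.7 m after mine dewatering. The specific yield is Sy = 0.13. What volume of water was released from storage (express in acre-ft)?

A = 38 km² = 3.8 × 10^7 m²
ΔV = Sy × A × Δh = 0.13 × 3.8 × 10^7 m² × 2.7 m = 1.334 × 10^7 m³
ΔV = 1.334 × 10^7 m³ = 10810 acre-ft

ΔV ≈ 10800 acre-ft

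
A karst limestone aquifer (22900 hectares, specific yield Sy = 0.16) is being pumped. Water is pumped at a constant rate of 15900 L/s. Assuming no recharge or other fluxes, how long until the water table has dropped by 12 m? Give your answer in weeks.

A = 22900 hectares = 2.29 × 10^8 m²
ΔV = Sy × A × Δh = 0.16 × 2.29 × 10^8 × 12 = 4.397 × 10^8 m³
Q = 15900 L/s = 1.374 × 10^6 m³/d
t = ΔV / Q = 4.397 × 10^8 m³ / 1.374 × 10^6 m³/d = 320.1 d
t = 320.1 d ≈ 45.72 weeks

t ≈ 45.7 weeks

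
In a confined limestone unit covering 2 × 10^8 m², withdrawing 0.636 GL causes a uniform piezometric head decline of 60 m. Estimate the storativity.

ΔV = 0.636 GL = 6.36 × 10^5 m³
S = ΔV / (A × Δh) = 6.36 × 10^5 m³ / (2 × 10^8 m² × 60 m) = 5.3 × 10^-5

S ≈ 5.3 × 10^-5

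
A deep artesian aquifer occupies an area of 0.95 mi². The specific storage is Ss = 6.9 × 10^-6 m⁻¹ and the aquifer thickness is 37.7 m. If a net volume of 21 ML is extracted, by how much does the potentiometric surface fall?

Δh ≈ 32.8 m

S = Ss × b = 6.9 × 10^-6 m⁻¹ × 37.7 m = 2.601 × 10^-4
A = 0.95 mi² = 2.46 × 10^6 m²
ΔV = 21 ML = 21000 m³
Δh = ΔV / (S × A) = 21000 m³ / (2.601 × 10^-4 × 2.46 × 10^6 m²) = 32.81 m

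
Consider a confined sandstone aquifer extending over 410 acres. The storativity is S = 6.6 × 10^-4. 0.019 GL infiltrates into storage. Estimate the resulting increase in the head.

A = 410 acres = 1.659 × 10^6 m²
ΔV = 0.019 GL = 19000 m³
Δh = ΔV / (S × A) = 19000 m³ / (6.6 × 10^-4 × 1.659 × 10^6 m²) = 17.35 m

Δh ≈ 17.4 m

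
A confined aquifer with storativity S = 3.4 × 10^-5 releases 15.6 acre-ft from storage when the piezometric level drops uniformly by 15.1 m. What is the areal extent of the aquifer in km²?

ΔV = 15.6 acre-ft = 19240 m³
A = ΔV / (S × Δh) = 19240 / (3.4 × 10^-5 × 15.1) = 3.748 × 10^7 m²
A = 3.748 × 10^7 m² = 37.48 km²

A ≈ 37.5 km²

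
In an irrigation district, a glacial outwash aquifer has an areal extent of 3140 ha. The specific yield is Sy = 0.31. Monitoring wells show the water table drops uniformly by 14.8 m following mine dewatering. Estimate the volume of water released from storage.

ΔV ≈ 1.44 × 10^8 m³

A = 3140 ha = 3.14 × 10^7 m²
ΔV = Sy × A × Δh = 0.31 × 3.14 × 10^7 m² × 14.8 m = 1.441 × 10^8 m³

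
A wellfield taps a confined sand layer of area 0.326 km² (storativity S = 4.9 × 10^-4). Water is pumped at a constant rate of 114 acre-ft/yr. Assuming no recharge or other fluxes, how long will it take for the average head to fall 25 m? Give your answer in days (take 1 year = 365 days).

t ≈ 10.4 days

A = 0.326 km² = 3.26 × 10^5 m²
ΔV = S × A × Δh = 4.9 × 10^-4 × 3.26 × 10^5 × 25 = 3993 m³
Q = 114 acre-ft/yr = 385.3 m³/d
t = ΔV / Q = 3993 m³ / 385.3 m³/d = 10.37 d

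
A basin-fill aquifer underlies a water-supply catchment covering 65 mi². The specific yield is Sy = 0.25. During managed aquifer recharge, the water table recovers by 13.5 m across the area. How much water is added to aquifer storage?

A = 65 mi² = 1.683 × 10^8 m²
ΔV = Sy × A × Δh = 0.25 × 1.683 × 10^8 m² × 13.5 m = 5.682 × 10^8 m³

ΔV ≈ 5.68 × 10^8 m³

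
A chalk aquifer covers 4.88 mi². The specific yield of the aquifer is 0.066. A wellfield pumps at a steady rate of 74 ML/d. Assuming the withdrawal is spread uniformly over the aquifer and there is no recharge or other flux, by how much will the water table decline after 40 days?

A = 4.88 mi² = 1.264 × 10^7 m²
Q = 74 ML/d = 74000 m³/d
ΔV = Q × t = 74000 m³/d × 40 d = 2.96 × 10^6 m³
Δh = ΔV / (Sy × A) = 2.96 × 10^6 / (0.066 × 1.264 × 10^7) = 3.548 m

Δh ≈ 3.55 m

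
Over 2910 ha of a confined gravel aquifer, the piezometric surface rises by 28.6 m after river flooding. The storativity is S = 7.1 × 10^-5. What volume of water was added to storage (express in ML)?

A = 2910 ha = 2.91 × 10^7 m²
ΔV = S × A × Δh = 7.1 × 10^-5 × 2.91 × 10^7 m² × 28.6 m = 59090 m³
ΔV = 59090 m³ = 59.09 ML

ΔV ≈ 59.1 ML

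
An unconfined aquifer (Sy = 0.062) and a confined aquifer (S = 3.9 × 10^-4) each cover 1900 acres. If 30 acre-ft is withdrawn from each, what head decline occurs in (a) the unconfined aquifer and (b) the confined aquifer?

Δh_u ≈ 0.0776 m; Δh_c ≈ 12.3 m

A = 1900 acres = 7.689 × 10^6 m²
ΔV = 30 acre-ft = 37000 m³
Unconfined: Δh_u = ΔV/(Sy·A) = 37000/(0.062 × 7.689 × 10^6) = 0.07762 m
Confined: Δh_c = ΔV/(S·A) = 37000/(3.9 × 10^-4 × 7.689 × 10^6) = 12.34 m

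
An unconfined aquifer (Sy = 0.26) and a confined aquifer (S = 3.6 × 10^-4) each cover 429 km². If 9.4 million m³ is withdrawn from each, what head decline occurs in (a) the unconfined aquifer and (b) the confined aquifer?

A = 429 km² = 4.29 × 10^8 m²
ΔV = 9.4 million m³ = 9.4 × 10^6 m³
Unconfined: Δh_u = ΔV/(Sy·A) = 9.4 × 10^6/(0.26 × 4.29 × 10^8) = 0.08427 m
Confined: Δh_c = ΔV/(S·A) = 9.4 × 10^6/(3.6 × 10^-4 × 4.29 × 10^8) = 60.87 m

Δh_u ≈ 0.0843 m; Δh_c ≈ 60.9 m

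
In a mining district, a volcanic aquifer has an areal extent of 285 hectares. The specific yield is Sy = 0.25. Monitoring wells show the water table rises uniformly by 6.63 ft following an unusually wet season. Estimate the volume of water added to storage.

ΔV ≈ 1.44 × 10^6 m³

A = 285 hectares = 2.85 × 10^6 m²
Δh = 6.63 ft = 2.021 m
ΔV = Sy × A × Δh = 0.25 × 2.85 × 10^6 m² × 2.021 m = 1.44 × 10^6 m³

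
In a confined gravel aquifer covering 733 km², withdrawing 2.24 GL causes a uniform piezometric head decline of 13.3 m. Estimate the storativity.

S ≈ 2.3 × 10^-4

A = 733 km² = 7.33 × 10^8 m²
ΔV = 2.24 GL = 2.24 × 10^6 m³
S = ΔV / (A × Δh) = 2.24 × 10^6 m³ / (7.33 × 10^8 m² × 13.3 m) = 2.298 × 10^-4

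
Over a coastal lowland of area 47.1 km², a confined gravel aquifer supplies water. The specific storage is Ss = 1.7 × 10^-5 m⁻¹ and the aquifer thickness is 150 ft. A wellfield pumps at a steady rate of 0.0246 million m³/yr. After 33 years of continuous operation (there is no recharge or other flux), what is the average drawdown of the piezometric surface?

Δh ≈ 22.2 m

b = 150 ft = 45.72 m
S = Ss × b = 1.7 × 10^-5 m⁻¹ × 45.72 m = 7.772 × 10^-4
A = 47.1 km² = 4.71 × 10^7 m²
Q = 0.0246 million m³/yr = 67.4 m³/d
t = 33 years = 12040 d
ΔV = Q × t = 67.4 m³/d × 12040 d = 8.118 × 10^5 m³
Δh = ΔV / (S × A) = 8.118 × 10^5 / (7.772 × 10^-4 × 4.71 × 10^7) = 22.18 m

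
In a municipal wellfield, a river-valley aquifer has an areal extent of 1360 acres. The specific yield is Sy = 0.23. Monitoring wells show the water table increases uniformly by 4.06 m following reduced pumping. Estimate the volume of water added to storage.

A = 1360 acres = 5.504 × 10^6 m²
ΔV = Sy × A × Δh = 0.23 × 5.504 × 10^6 m² × 4.06 m = 5.139 × 10^6 m³

ΔV ≈ 5.14 × 10^6 m³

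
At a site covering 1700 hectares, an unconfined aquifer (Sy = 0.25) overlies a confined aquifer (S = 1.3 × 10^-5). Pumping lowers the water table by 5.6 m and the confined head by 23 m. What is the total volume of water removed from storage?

ΔV ≈ 2.38 × 10^7 m³

A = 1700 hectares = 1.7 × 10^7 m²
Unconfined: ΔV_u = Sy × A × Δh_u = 0.25 × 1.7 × 10^7 × 5.6 = 2.38 × 10^7 m³
Confined: ΔV_c = S × A × Δh_c = 1.3 × 10^-5 × 1.7 × 10^7 × 23 = 5083 m³
Total ΔV = 2.38 × 10^7 + 5083 = 2.381 × 10^7 m³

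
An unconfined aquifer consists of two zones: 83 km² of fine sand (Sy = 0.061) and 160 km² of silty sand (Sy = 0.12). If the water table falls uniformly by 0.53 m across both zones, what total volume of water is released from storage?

A₁ = 83 km² = 8.3 × 10^7 m²; A₂ = 160 km² = 1.6 × 10^8 m²
ΔV₁ = 0.061 × 8.3 × 10^7 × 0.53 = 2.683 × 10^6 m³
ΔV₂ = 0.12 × 1.6 × 10^8 × 0.53 = 1.018 × 10^7 m³
ΔV = ΔV₁ + ΔV₂ = 1.286 × 10^7 m³

ΔV ≈ 1.29 × 10^7 m³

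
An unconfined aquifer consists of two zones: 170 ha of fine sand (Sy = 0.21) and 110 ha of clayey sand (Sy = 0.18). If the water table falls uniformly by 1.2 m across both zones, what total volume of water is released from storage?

ΔV ≈ 6.66 × 10^5 m³

A₁ = 170 ha = 1.7 × 10^6 m²; A₂ = 110 ha = 1.1 × 10^6 m²
ΔV₁ = 0.21 × 1.7 × 10^6 × 1.2 = 4.284 × 10^5 m³
ΔV₂ = 0.18 × 1.1 × 10^6 × 1.2 = 2.376 × 10^5 m³
ΔV = ΔV₁ + ΔV₂ = 6.66 × 10^5 m³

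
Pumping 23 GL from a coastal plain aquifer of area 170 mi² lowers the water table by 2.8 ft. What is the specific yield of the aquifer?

A = 170 mi² = 4.403 × 10^8 m²
Δh = 2.8 ft = 0.8534 m
ΔV = 23 GL = 2.3 × 10^7 m³
Sy = ΔV / (A × Δh) = 2.3 × 10^7 m³ / (4.403 × 10^8 m² × 0.8534 m) = 0.06121

Sy ≈ 0.061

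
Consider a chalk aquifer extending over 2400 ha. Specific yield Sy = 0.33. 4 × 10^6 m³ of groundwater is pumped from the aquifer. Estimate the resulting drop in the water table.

A = 2400 ha = 2.4 × 10^7 m²
Δh = ΔV / (Sy × A) = 4 × 10^6 m³ / (0.33 × 2.4 × 10^7 m²) = 0.5051 m

Δh ≈ 0.505 m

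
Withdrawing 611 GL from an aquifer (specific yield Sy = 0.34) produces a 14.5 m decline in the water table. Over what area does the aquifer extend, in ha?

ΔV = 611 GL = 6.11 × 10^8 m³
A = ΔV / (Sy × Δh) = 6.11 × 10^8 / (0.34 × 14.5) = 1.239 × 10^8 m²
A = 1.239 × 10^8 m² = 12390 ha

A ≈ 12400 ha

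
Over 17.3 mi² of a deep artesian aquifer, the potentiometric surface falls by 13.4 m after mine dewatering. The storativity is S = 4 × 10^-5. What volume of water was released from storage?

A = 17.3 mi² = 4.481 × 10^7 m²
ΔV = S × A × Δh = 4 × 10^-5 × 4.481 × 10^7 m² × 13.4 m = 24020 m³

ΔV ≈ 24000 m³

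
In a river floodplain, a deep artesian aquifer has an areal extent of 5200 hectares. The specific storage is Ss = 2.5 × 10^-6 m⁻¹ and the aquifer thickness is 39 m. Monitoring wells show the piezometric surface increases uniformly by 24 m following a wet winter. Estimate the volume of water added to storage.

S = Ss × b = 2.5 × 10^-6 m⁻¹ × 39 m = 9.75 × 10^-5
A = 5200 hectares = 5.2 × 10^7 m²
ΔV = S × A × Δh = 9.75 × 10^-5 × 5.2 × 10^7 m² × 24 m = 1.217 × 10^5 m³

ΔV ≈ 1.22 × 10^5 m³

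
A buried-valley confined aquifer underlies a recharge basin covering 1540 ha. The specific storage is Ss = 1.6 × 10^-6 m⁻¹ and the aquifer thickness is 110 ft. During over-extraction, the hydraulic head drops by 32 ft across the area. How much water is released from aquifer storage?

ΔV ≈ 8060 m³

b = 110 ft = 33.53 m
S = Ss × b = 1.6 × 10^-6 m⁻¹ × 33.53 m = 5.364 × 10^-5
A = 1540 ha = 1.54 × 10^7 m²
Δh = 32 ft = 9.754 m
ΔV = S × A × Δh = 5.364 × 10^-5 × 1.54 × 10^7 m² × 9.754 m = 8058 m³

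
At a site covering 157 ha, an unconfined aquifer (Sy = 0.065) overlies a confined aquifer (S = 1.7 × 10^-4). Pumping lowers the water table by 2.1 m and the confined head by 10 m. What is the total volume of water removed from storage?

A = 157 ha = 1.57 × 10^6 m²
Unconfined: ΔV_u = Sy × A × Δh_u = 0.065 × 1.57 × 10^6 × 2.1 = 2.143 × 10^5 m³
Confined: ΔV_c = S × A × Δh_c = 1.7 × 10^-4 × 1.57 × 10^6 × 10 = 2669 m³
Total ΔV = 2.143 × 10^5 + 2669 = 2.17 × 10^5 m³

ΔV ≈ 2.17 × 10^5 m³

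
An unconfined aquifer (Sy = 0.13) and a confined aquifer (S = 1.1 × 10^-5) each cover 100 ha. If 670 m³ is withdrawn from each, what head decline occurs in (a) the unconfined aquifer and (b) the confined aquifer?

A = 100 ha = 1 × 10^6 m²
Unconfined: Δh_u = ΔV/(Sy·A) = 670/(0.13 × 1 × 10^6) = 0.005154 m
Confined: Δh_c = ΔV/(S·A) = 670/(1.1 × 10^-5 × 1 × 10^6) = 60.91 m

Δh_u ≈ 0.00515 m; Δh_c ≈ 60.9 m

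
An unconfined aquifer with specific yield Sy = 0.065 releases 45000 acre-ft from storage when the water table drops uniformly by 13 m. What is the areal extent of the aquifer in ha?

ΔV = 45000 acre-ft = 5.551 × 10^7 m³
A = ΔV / (Sy × Δh) = 5.551 × 10^7 / (0.065 × 13) = 6.569 × 10^7 m²
A = 6.569 × 10^7 m² = 6569 ha

A ≈ 6570 ha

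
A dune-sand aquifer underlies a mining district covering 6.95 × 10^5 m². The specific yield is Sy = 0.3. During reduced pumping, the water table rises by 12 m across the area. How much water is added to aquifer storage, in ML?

ΔV = Sy × A × Δh = 0.3 × 6.95 × 10^5 m² × 12 m = 2.502 × 10^6 m³
ΔV = 2.502 × 10^6 m³ = 2502 ML

ΔV ≈ 2500 ML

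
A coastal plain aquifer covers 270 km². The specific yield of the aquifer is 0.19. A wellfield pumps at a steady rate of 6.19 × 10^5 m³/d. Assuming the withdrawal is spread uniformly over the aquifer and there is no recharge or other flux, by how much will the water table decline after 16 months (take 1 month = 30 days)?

A = 270 km² = 2.7 × 10^8 m²
t = 16 months = 480 d
ΔV = Q × t = 6.19 × 10^5 m³/d × 480 d = 2.971 × 10^8 m³
Δh = ΔV / (Sy × A) = 2.971 × 10^8 / (0.19 × 2.7 × 10^8) = 5.792 m

Δh ≈ 5.79 m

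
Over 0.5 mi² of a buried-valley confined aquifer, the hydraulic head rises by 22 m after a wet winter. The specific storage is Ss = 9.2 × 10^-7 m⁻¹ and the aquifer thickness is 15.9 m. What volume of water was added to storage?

S = Ss × b = 9.2 × 10^-7 m⁻¹ × 15.9 m = 1.463 × 10^-5
A = 0.5 mi² = 1.295 × 10^6 m²
ΔV = S × A × Δh = 1.463 × 10^-5 × 1.295 × 10^6 m² × 22 m = 416.7 m³

ΔV ≈ 417 m³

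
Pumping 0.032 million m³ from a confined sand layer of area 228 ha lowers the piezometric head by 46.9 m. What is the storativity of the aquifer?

S ≈ 3 × 10^-4

A = 228 ha = 2.28 × 10^6 m²
ΔV = 0.032 million m³ = 32000 m³
S = ΔV / (A × Δh) = 32000 m³ / (2.28 × 10^6 m² × 46.9 m) = 2.993 × 10^-4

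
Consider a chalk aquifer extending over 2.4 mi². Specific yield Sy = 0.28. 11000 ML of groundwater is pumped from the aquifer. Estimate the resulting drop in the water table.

A = 2.4 mi² = 6.216 × 10^6 m²
ΔV = 11000 ML = 1.1 × 10^7 m³
Δh = ΔV / (Sy × A) = 1.1 × 10^7 m³ / (0.28 × 6.216 × 10^6 m²) = 6.32 m

Δh ≈ 6.32 m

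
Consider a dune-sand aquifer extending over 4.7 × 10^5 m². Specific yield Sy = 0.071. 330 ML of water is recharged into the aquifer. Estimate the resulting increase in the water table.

ΔV = 330 ML = 3.3 × 10^5 m³
Δh = ΔV / (Sy × A) = 3.3 × 10^5 m³ / (0.071 × 4.7 × 10^5 m²) = 9.889 m

Δh ≈ 9.89 m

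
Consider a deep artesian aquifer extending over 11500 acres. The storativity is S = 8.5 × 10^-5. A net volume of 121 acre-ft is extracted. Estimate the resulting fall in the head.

A = 11500 acres = 4.654 × 10^7 m²
ΔV = 121 acre-ft = 1.493 × 10^5 m³
Δh = ΔV / (S × A) = 1.493 × 10^5 m³ / (8.5 × 10^-5 × 4.654 × 10^7 m²) = 37.73 m

Δh ≈ 37.7 m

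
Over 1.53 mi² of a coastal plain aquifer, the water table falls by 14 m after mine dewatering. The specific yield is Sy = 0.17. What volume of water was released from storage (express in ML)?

A = 1.53 mi² = 3.963 × 10^6 m²
ΔV = Sy × A × Δh = 0.17 × 3.963 × 10^6 m² × 14 m = 9.431 × 10^6 m³
ΔV = 9.431 × 10^6 m³ = 9431 ML

ΔV ≈ 9430 ML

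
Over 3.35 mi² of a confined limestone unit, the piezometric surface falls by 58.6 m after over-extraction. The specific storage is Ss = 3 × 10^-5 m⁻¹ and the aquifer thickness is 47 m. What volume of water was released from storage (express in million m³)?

S = Ss × b = 3 × 10^-5 m⁻¹ × 47 m = 1.41 × 10^-3
A = 3.35 mi² = 8.676 × 10^6 m²
ΔV = S × A × Δh = 0.00141 × 8.676 × 10^6 m² × 58.6 m = 7.169 × 10^5 m³
ΔV = 7.169 × 10^5 m³ = 0.7169 million m³

ΔV ≈ 0.717 million m³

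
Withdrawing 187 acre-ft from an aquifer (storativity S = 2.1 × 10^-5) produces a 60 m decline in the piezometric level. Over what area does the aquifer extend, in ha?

ΔV = 187 acre-ft = 2.307 × 10^5 m³
A = ΔV / (S × Δh) = 2.307 × 10^5 / (2.1 × 10^-5 × 60) = 1.831 × 10^8 m²
A = 1.831 × 10^8 m² = 18310 ha

A ≈ 18300 ha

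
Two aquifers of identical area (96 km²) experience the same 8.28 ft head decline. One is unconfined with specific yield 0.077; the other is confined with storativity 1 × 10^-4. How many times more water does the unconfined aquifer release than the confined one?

ΔV_u / ΔV_c ≈ 770

A = 96 km² = 9.6 × 10^7 m²
Δh = 8.28 ft = 2.524 m
Unconfined: ΔV_u = Sy × A × Δh = 0.077 × 9.6 × 10^7 × 2.524 = 1.866 × 10^7 m³
Confined: ΔV_c = S × A × Δh = 1 × 10^-4 × 9.6 × 10^7 × 2.524 = 24230 m³
Ratio = ΔV_u / ΔV_c = Sy / S = 0.077 / 1 × 10^-4 = 770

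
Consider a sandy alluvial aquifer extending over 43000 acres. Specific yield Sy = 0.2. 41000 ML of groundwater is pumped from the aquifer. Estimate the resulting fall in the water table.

A = 43000 acres = 1.74 × 10^8 m²
ΔV = 41000 ML = 4.1 × 10^7 m³
Δh = ΔV / (Sy × A) = 4.1 × 10^7 m³ / (0.2 × 1.74 × 10^8 m²) = 1.178 m

Δh ≈ 1.18 m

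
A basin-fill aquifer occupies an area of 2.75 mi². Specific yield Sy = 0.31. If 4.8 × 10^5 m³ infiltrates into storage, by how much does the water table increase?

Δh ≈ 0.217 m

A = 2.75 mi² = 7.122 × 10^6 m²
Δh = ΔV / (Sy × A) = 4.8 × 10^5 m³ / (0.31 × 7.122 × 10^6 m²) = 0.2174 m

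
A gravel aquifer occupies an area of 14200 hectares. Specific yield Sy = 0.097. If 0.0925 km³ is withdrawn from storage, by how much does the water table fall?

A = 14200 hectares = 1.42 × 10^8 m²
ΔV = 0.0925 km³ = 9.25 × 10^7 m³
Δh = ΔV / (Sy × A) = 9.25 × 10^7 m³ / (0.097 × 1.42 × 10^8 m²) = 6.716 m

Δh ≈ 6.72 m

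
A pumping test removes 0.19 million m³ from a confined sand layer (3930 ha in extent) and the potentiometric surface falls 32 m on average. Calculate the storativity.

A = 3930 ha = 3.93 × 10^7 m²
ΔV = 0.19 million m³ = 1.9 × 10^5 m³
S = ΔV / (A × Δh) = 1.9 × 10^5 m³ / (3.93 × 10^7 m² × 32 m) = 1.511 × 10^-4

S ≈ 1.5 × 10^-4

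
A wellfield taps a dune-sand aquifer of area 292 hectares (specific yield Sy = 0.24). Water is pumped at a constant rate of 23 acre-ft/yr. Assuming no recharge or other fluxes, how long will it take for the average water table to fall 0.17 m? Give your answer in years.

A = 292 hectares = 2.92 × 10^6 m²
ΔV = Sy × A × Δh = 0.24 × 2.92 × 10^6 × 0.17 = 1.191 × 10^5 m³
Q = 23 acre-ft/yr = 77.73 m³/d
t = ΔV / Q = 1.191 × 10^5 m³ / 77.73 m³/d = 1533 d
t = 1533 d ≈ 4.199 years

t ≈ 4.2 years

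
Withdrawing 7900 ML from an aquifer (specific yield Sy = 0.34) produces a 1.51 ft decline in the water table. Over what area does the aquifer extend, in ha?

A ≈ 5050 ha

Δh = 1.51 ft = 0.4602 m
ΔV = 7900 ML = 7.9 × 10^6 m³
A = ΔV / (Sy × Δh) = 7.9 × 10^6 / (0.34 × 0.4602) = 5.048 × 10^7 m²
A = 5.048 × 10^7 m² = 5048 ha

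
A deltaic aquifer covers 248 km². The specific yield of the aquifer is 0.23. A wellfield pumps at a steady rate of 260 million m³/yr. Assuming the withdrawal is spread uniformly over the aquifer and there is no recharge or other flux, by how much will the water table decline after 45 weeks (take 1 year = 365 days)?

Δh ≈ 3.93 m

A = 248 km² = 2.48 × 10^8 m²
Q = 260 million m³/yr = 7.123 × 10^5 m³/d
t = 45 weeks = 315 d
ΔV = Q × t = 7.123 × 10^5 m³/d × 315 d = 2.244 × 10^8 m³
Δh = ΔV / (Sy × A) = 2.244 × 10^8 / (0.23 × 2.48 × 10^8) = 3.934 m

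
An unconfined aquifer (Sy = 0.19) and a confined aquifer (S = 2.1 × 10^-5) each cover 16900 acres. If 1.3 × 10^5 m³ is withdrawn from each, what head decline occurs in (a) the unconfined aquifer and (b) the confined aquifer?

A = 16900 acres = 6.839 × 10^7 m²
Unconfined: Δh_u = ΔV/(Sy·A) = 1.3 × 10^5/(0.19 × 6.839 × 10^7) = 0.01 m
Confined: Δh_c = ΔV/(S·A) = 1.3 × 10^5/(2.1 × 10^-5 × 6.839 × 10^7) = 90.51 m

Δh_u ≈ 0.01 m; Δh_c ≈ 90.5 m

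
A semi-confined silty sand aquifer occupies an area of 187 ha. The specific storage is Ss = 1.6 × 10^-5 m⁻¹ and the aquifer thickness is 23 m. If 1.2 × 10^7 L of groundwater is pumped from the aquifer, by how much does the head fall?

S = Ss × b = 1.6 × 10^-5 m⁻¹ × 23 m = 3.68 × 10^-4
A = 187 ha = 1.87 × 10^6 m²
ΔV = 1.2 × 10^7 L = 12000 m³
Δh = ΔV / (S × A) = 12000 m³ / (3.68 × 10^-4 × 1.87 × 10^6 m²) = 17.44 m

Δh ≈ 17.4 m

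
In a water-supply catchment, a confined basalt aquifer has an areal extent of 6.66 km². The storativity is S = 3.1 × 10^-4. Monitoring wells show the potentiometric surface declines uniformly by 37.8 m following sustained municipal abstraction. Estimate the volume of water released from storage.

A = 6.66 km² = 6.66 × 10^6 m²
ΔV = S × A × Δh = 3.1 × 10^-4 × 6.66 × 10^6 m² × 37.8 m = 78040 m³

ΔV ≈ 78000 m³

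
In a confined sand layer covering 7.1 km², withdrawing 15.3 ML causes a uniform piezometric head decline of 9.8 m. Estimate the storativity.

S ≈ 2.2 × 10^-4

A = 7.1 km² = 7.1 × 10^6 m²
ΔV = 15.3 ML = 15300 m³
S = ΔV / (A × Δh) = 15300 m³ / (7.1 × 10^6 m² × 9.8 m) = 2.199 × 10^-4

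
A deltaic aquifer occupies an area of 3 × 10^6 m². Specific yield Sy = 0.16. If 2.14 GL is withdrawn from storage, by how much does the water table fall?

Δh ≈ 4.46 m

ΔV = 2.14 GL = 2.14 × 10^6 m³
Δh = ΔV / (Sy × A) = 2.14 × 10^6 m³ / (0.16 × 3 × 10^6 m²) = 4.458 m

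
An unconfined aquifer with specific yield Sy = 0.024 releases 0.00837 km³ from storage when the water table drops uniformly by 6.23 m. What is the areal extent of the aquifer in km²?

A ≈ 56 km²

ΔV = 0.00837 km³ = 8.37 × 10^6 m³
A = ΔV / (Sy × Δh) = 8.37 × 10^6 / (0.024 × 6.23) = 5.598 × 10^7 m²
A = 5.598 × 10^7 m² = 55.98 km²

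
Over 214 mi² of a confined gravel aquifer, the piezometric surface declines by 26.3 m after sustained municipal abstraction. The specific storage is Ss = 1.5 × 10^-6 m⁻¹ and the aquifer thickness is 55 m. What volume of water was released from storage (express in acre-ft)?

S = Ss × b = 1.5 × 10^-6 m⁻¹ × 55 m = 8.25 × 10^-5
A = 214 mi² = 5.543 × 10^8 m²
ΔV = S × A × Δh = 8.25 × 10^-5 × 5.543 × 10^8 m² × 26.3 m = 1.203 × 10^6 m³
ΔV = 1.203 × 10^6 m³ = 975 acre-ft

ΔV ≈ 975 acre-ft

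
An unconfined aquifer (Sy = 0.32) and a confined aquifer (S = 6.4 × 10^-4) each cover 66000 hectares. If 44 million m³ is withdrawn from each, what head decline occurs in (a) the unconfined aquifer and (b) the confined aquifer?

A = 66000 hectares = 6.6 × 10^8 m²
ΔV = 44 million m³ = 4.4 × 10^7 m³
Unconfined: Δh_u = ΔV/(Sy·A) = 4.4 × 10^7/(0.32 × 6.6 × 10^8) = 0.2083 m
Confined: Δh_c = ΔV/(S·A) = 4.4 × 10^7/(6.4 × 10^-4 × 6.6 × 10^8) = 104.2 m

Δh_u ≈ 0.208 m; Δh_c ≈ 104 m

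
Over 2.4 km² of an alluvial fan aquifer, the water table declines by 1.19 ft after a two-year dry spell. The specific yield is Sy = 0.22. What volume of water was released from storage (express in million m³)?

A = 2.4 km² = 2.4 × 10^6 m²
Δh = 1.19 ft = 0.3627 m
ΔV = Sy × A × Δh = 0.22 × 2.4 × 10^6 m² × 0.3627 m = 1.915 × 10^5 m³
ΔV = 1.915 × 10^5 m³ = 0.1915 million m³

ΔV ≈ 0.192 million m³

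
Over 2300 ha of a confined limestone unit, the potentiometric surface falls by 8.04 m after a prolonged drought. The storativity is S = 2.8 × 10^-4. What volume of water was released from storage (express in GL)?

A = 2300 ha = 2.3 × 10^7 m²
ΔV = S × A × Δh = 2.8 × 10^-4 × 2.3 × 10^7 m² × 8.04 m = 51780 m³
ΔV = 51780 m³ = 0.05178 GL

ΔV ≈ 0.0518 GL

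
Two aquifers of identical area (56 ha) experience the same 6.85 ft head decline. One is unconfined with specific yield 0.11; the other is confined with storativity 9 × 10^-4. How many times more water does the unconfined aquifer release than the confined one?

ΔV_u / ΔV_c ≈ 122

A = 56 ha = 5.6 × 10^5 m²
Δh = 6.85 ft = 2.088 m
Unconfined: ΔV_u = Sy × A × Δh = 0.11 × 5.6 × 10^5 × 2.088 = 1.286 × 10^5 m³
Confined: ΔV_c = S × A × Δh = 9 × 10^-4 × 5.6 × 10^5 × 2.088 = 1052 m³
Ratio = ΔV_u / ΔV_c = Sy / S = 0.11 / 9 × 10^-4 = 122.2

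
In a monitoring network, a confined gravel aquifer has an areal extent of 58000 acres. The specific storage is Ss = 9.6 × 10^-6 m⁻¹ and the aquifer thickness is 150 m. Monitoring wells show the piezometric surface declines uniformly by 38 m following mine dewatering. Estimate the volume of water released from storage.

ΔV ≈ 1.28 × 10^7 m³

S = Ss × b = 9.6 × 10^-6 m⁻¹ × 150 m = 1.44 × 10^-3
A = 58000 acres = 2.347 × 10^8 m²
ΔV = S × A × Δh = 0.00144 × 2.347 × 10^8 m² × 38 m = 1.284 × 10^7 m³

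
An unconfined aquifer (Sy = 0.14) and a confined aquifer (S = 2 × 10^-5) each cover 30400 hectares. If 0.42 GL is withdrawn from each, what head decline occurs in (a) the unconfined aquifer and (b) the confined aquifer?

A = 30400 hectares = 3.04 × 10^8 m²
ΔV = 0.42 GL = 4.2 × 10^5 m³
Unconfined: Δh_u = ΔV/(Sy·A) = 4.2 × 10^5/(0.14 × 3.04 × 10^8) = 0.009868 m
Confined: Δh_c = ΔV/(S·A) = 4.2 × 10^5/(2 × 10^-5 × 3.04 × 10^8) = 69.08 m

Δh_u ≈ 0.00987 m; Δh_c ≈ 69.1 m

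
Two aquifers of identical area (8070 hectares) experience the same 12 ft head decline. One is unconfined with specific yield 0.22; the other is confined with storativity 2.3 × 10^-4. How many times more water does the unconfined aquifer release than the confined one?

ΔV_u / ΔV_c ≈ 957

A = 8070 hectares = 8.07 × 10^7 m²
Δh = 12 ft = 3.658 m
Unconfined: ΔV_u = Sy × A × Δh = 0.22 × 8.07 × 10^7 × 3.658 = 6.494 × 10^7 m³
Confined: ΔV_c = S × A × Δh = 2.3 × 10^-4 × 8.07 × 10^7 × 3.658 = 67890 m³
Ratio = ΔV_u / ΔV_c = Sy / S = 0.22 / 2.3 × 10^-4 = 956.5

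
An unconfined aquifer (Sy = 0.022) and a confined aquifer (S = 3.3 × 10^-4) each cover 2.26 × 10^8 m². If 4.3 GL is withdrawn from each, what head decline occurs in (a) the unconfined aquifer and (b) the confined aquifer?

ΔV = 4.3 GL = 4.3 × 10^6 m³
Unconfined: Δh_u = ΔV/(Sy·A) = 4.3 × 10^6/(0.022 × 2.26 × 10^8) = 0.8648 m
Confined: Δh_c = ΔV/(S·A) = 4.3 × 10^6/(3.3 × 10^-4 × 2.26 × 10^8) = 57.66 m

Δh_u ≈ 0.865 m; Δh_c ≈ 57.7 m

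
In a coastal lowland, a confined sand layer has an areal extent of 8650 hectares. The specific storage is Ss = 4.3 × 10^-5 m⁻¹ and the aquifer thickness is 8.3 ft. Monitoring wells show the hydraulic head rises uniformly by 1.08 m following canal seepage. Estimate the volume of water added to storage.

b = 8.3 ft = 2.53 m
S = Ss × b = 4.3 × 10^-5 m⁻¹ × 2.53 m = 1.088 × 10^-4
A = 8650 hectares = 8.65 × 10^7 m²
ΔV = S × A × Δh = 1.088 × 10^-4 × 8.65 × 10^7 m² × 1.08 m = 10160 m³

ΔV ≈ 10200 m³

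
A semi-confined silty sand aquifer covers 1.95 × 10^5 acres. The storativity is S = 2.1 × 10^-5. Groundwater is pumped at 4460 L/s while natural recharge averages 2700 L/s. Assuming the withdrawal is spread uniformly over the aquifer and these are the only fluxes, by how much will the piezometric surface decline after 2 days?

Δh ≈ 18.4 m

A = 1.95 × 10^5 acres = 7.891 × 10^8 m²
Net abstraction = 4460 − 2700 = 1760 L/s
Q_net = 1760 L/s = 1.521 × 10^5 m³/d
ΔV = Q × t = 1.521 × 10^5 m³/d × 2 d = 3.041 × 10^5 m³
Δh = ΔV / (S × A) = 3.041 × 10^5 / (2.1 × 10^-5 × 7.891 × 10^8) = 18.35 m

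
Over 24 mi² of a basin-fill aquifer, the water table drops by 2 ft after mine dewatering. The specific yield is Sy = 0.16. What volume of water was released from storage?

A = 24 mi² = 6.216 × 10^7 m²
Δh = 2 ft = 0.6096 m
ΔV = Sy × A × Δh = 0.16 × 6.216 × 10^7 m² × 0.6096 m = 6.063 × 10^6 m³

ΔV ≈ 6.06 × 10^6 m³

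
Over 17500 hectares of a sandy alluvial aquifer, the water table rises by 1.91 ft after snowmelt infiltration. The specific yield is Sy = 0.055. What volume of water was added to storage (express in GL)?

A = 17500 hectares = 1.75 × 10^8 m²
Δh = 1.91 ft = 0.5822 m
ΔV = Sy × A × Δh = 0.055 × 1.75 × 10^8 m² × 0.5822 m = 5.603 × 10^6 m³
ΔV = 5.603 × 10^6 m³ = 5.603 GL

ΔV ≈ 5.6 GL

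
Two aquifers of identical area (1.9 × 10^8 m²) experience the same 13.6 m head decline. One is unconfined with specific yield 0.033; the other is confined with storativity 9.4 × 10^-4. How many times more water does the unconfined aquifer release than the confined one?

ΔV_u / ΔV_c ≈ 35.1

Unconfined: ΔV_u = Sy × A × Δh = 0.033 × 1.9 × 10^8 × 13.6 = 8.527 × 10^7 m³
Confined: ΔV_c = S × A × Δh = 9.4 × 10^-4 × 1.9 × 10^8 × 13.6 = 2.429 × 10^6 m³
Ratio = ΔV_u / ΔV_c = Sy / S = 0.033 / 9.4 × 10^-4 = 35.11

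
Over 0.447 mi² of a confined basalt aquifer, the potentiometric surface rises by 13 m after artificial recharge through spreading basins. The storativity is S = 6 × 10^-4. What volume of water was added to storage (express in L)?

A = 0.447 mi² = 1.158 × 10^6 m²
ΔV = S × A × Δh = 6 × 10^-4 × 1.158 × 10^6 m² × 13 m = 9030 m³
ΔV = 9030 m³ = 9.03 × 10^6 L

ΔV ≈ 9.03 × 10^6 L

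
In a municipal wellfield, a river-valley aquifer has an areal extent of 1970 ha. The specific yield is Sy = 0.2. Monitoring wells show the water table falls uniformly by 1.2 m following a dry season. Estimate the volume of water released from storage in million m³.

A = 1970 ha = 1.97 × 10^7 m²
ΔV = Sy × A × Δh = 0.2 × 1.97 × 10^7 m² × 1.2 m = 4.728 × 10^6 m³
ΔV = 4.728 × 10^6 m³ = 4.728 million m³

ΔV ≈ 4.73 million m³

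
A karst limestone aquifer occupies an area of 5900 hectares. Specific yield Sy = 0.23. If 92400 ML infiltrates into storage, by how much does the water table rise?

A = 5900 hectares = 5.9 × 10^7 m²
ΔV = 92400 ML = 9.24 × 10^7 m³
Δh = ΔV / (Sy × A) = 9.24 × 10^7 m³ / (0.23 × 5.9 × 10^7 m²) = 6.809 m

Δh ≈ 6.81 m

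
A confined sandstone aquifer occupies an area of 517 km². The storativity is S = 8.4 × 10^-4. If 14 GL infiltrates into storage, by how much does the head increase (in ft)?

Δh ≈ 106 ft

A = 517 km² = 5.17 × 10^8 m²
ΔV = 14 GL = 1.4 × 10^7 m³
Δh = ΔV / (S × A) = 1.4 × 10^7 m³ / (8.4 × 10^-4 × 5.17 × 10^8 m²) = 32.24 m
Δh = 32.24 m = 105.8 ft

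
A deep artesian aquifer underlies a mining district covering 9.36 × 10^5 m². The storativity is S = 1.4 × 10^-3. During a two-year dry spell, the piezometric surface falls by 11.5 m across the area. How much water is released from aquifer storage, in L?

ΔV = S × A × Δh = 0.0014 × 9.36 × 10^5 m² × 11.5 m = 15070 m³
ΔV = 15070 m³ = 1.507 × 10^7 L

ΔV ≈ 1.51 × 10^7 L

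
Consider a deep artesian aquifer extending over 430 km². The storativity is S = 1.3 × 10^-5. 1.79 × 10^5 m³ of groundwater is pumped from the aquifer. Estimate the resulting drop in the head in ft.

A = 430 km² = 4.3 × 10^8 m²
Δh = ΔV / (S × A) = 1.79 × 10^5 m³ / (1.3 × 10^-5 × 4.3 × 10^8 m²) = 32.02 m
Δh = 32.02 m = 105.1 ft

Δh ≈ 105 ft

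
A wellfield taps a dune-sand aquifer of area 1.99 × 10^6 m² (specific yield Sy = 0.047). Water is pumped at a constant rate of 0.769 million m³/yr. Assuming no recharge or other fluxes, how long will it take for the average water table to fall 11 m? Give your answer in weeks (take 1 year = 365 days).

t ≈ 69.8 weeks

ΔV = Sy × A × Δh = 0.047 × 1.99 × 10^6 × 11 = 1.029 × 10^6 m³
Q = 0.769 million m³/yr = 2107 m³/d
t = ΔV / Q = 1.029 × 10^6 m³ / 2107 m³/d = 488.3 d
t = 488.3 d ≈ 69.76 weeks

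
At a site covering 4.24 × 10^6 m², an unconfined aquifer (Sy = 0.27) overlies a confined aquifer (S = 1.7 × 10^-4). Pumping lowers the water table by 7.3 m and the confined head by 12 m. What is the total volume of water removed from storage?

Unconfined: ΔV_u = Sy × A × Δh_u = 0.27 × 4.24 × 10^6 × 7.3 = 8.357 × 10^6 m³
Confined: ΔV_c = S × A × Δh_c = 1.7 × 10^-4 × 4.24 × 10^6 × 12 = 8650 m³
Total ΔV = 8.357 × 10^6 + 8650 = 8.366 × 10^6 m³

ΔV ≈ 8.37 × 10^6 m³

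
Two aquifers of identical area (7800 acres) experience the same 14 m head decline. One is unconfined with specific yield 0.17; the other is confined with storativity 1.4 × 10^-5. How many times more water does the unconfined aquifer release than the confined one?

ΔV_u / ΔV_c ≈ 12100

A = 7800 acres = 3.157 × 10^7 m²
Unconfined: ΔV_u = Sy × A × Δh = 0.17 × 3.157 × 10^7 × 14 = 7.513 × 10^7 m³
Confined: ΔV_c = S × A × Δh = 1.4 × 10^-5 × 3.157 × 10^7 × 14 = 6187 m³
Ratio = ΔV_u / ΔV_c = Sy / S = 0.17 / 1.4 × 10^-5 = 12140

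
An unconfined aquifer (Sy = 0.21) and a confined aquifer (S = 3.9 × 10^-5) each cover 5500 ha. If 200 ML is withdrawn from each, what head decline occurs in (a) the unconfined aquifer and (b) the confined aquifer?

A = 5500 ha = 5.5 × 10^7 m²
ΔV = 200 ML = 2 × 10^5 m³
Unconfined: Δh_u = ΔV/(Sy·A) = 2 × 10^5/(0.21 × 5.5 × 10^7) = 0.01732 m
Confined: Δh_c = ΔV/(S·A) = 2 × 10^5/(3.9 × 10^-5 × 5.5 × 10^7) = 93.24 m

Δh_u ≈ 0.0173 m; Δh_c ≈ 93.2 m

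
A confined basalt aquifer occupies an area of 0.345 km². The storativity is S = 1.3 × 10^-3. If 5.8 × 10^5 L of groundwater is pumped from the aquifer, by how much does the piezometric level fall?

A = 0.345 km² = 3.45 × 10^5 m²
ΔV = 5.8 × 10^5 L = 580 m³
Δh = ΔV / (S × A) = 580 m³ / (0.0013 × 3.45 × 10^5 m²) = 1.293 m

Δh ≈ 1.29 m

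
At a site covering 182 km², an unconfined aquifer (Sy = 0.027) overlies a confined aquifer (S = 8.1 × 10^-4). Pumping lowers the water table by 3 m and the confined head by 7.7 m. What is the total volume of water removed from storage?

A = 182 km² = 1.82 × 10^8 m²
Unconfined: ΔV_u = Sy × A × Δh_u = 0.027 × 1.82 × 10^8 × 3 = 1.474 × 10^7 m³
Confined: ΔV_c = S × A × Δh_c = 8.1 × 10^-4 × 1.82 × 10^8 × 7.7 = 1.135 × 10^6 m³
Total ΔV = 1.474 × 10^7 + 1.135 × 10^6 = 1.588 × 10^7 m³

ΔV ≈ 1.59 × 10^7 m³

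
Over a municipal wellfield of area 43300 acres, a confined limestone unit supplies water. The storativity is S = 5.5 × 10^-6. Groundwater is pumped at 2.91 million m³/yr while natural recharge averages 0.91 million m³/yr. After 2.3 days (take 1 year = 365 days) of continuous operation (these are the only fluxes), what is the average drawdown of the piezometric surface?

Δh ≈ 13.1 m

A = 43300 acres = 1.752 × 10^8 m²
Net abstraction = 2.91 − 0.91 = 2 million m³/yr
Q_net = 2 million m³/yr = 5479 m³/d
ΔV = Q × t = 5479 m³/d × 2.3 d = 12600 m³
Δh = ΔV / (S × A) = 12600 / (5.5 × 10^-6 × 1.752 × 10^8) = 13.08 m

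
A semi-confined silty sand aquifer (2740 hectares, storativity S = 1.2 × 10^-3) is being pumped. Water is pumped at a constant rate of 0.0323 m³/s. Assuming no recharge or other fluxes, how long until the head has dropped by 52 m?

t ≈ 613 days

A = 2740 hectares = 2.74 × 10^7 m²
ΔV = S × A × Δh = 0.0012 × 2.74 × 10^7 × 52 = 1.71 × 10^6 m³
Q = 0.0323 m³/s = 2791 m³/d
t = ΔV / Q = 1.71 × 10^6 m³ / 2791 m³/d = 612.7 d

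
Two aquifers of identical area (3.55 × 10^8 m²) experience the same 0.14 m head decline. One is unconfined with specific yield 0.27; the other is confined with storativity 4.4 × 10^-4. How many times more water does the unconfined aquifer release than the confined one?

Unconfined: ΔV_u = Sy × A × Δh = 0.27 × 3.55 × 10^8 × 0.14 = 1.342 × 10^7 m³
Confined: ΔV_c = S × A × Δh = 4.4 × 10^-4 × 3.55 × 10^8 × 0.14 = 21870 m³
Ratio = ΔV_u / ΔV_c = Sy / S = 0.27 / 4.4 × 10^-4 = 613.6

ΔV_u / ΔV_c ≈ 614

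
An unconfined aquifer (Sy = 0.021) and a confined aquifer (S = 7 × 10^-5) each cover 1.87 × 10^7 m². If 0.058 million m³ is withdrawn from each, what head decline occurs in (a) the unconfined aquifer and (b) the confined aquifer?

ΔV = 0.058 million m³ = 58000 m³
Unconfined: Δh_u = ΔV/(Sy·A) = 58000/(0.021 × 1.87 × 10^7) = 0.1477 m
Confined: Δh_c = ΔV/(S·A) = 58000/(7 × 10^-5 × 1.87 × 10^7) = 44.31 m

Δh_u ≈ 0.148 m; Δh_c ≈ 44.3 m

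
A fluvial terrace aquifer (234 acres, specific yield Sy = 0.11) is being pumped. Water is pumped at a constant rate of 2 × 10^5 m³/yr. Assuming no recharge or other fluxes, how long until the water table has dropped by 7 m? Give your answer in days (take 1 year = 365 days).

t ≈ 1330 days

A = 234 acres = 9.47 × 10^5 m²
ΔV = Sy × A × Δh = 0.11 × 9.47 × 10^5 × 7 = 7.292 × 10^5 m³
Q = 2 × 10^5 m³/yr = 547.9 m³/d
t = ΔV / Q = 7.292 × 10^5 m³ / 547.9 m³/d = 1331 d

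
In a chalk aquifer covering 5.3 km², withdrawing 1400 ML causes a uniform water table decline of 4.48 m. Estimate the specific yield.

Sy ≈ 0.059

A = 5.3 km² = 5.3 × 10^6 m²
ΔV = 1400 ML = 1.4 × 10^6 m³
Sy = ΔV / (A × Δh) = 1.4 × 10^6 m³ / (5.3 × 10^6 m² × 4.48 m) = 0.05896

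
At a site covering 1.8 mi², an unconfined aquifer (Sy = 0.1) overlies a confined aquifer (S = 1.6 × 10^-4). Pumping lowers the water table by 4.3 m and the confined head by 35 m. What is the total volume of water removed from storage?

A = 1.8 mi² = 4.662 × 10^6 m²
Unconfined: ΔV_u = Sy × A × Δh_u = 0.1 × 4.662 × 10^6 × 4.3 = 2.005 × 10^6 m³
Confined: ΔV_c = S × A × Δh_c = 1.6 × 10^-4 × 4.662 × 10^6 × 35 = 26110 m³
Total ΔV = 2.005 × 10^6 + 26110 = 2.031 × 10^6 m³

ΔV ≈ 2.03 × 10^6 m³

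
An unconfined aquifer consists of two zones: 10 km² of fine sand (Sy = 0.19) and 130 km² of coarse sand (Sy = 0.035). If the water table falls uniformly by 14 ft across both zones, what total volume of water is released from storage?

ΔV ≈ 2.75 × 10^7 m³

A₁ = 10 km² = 1 × 10^7 m²; A₂ = 130 km² = 1.3 × 10^8 m²
Δh = 14 ft = 4.267 m
ΔV₁ = 0.19 × 1 × 10^7 × 4.267 = 8.108 × 10^6 m³
ΔV₂ = 0.035 × 1.3 × 10^8 × 4.267 = 1.942 × 10^7 m³
ΔV = ΔV₁ + ΔV₂ = 2.752 × 10^7 m³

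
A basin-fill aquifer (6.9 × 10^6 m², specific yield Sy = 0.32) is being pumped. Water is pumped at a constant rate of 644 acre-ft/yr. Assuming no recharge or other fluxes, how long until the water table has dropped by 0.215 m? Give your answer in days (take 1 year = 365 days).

t ≈ 218 days

ΔV = Sy × A × Δh = 0.32 × 6.9 × 10^6 × 0.215 = 4.747 × 10^5 m³
Q = 644 acre-ft/yr = 2176 m³/d
t = ΔV / Q = 4.747 × 10^5 m³ / 2176 m³/d = 218.1 d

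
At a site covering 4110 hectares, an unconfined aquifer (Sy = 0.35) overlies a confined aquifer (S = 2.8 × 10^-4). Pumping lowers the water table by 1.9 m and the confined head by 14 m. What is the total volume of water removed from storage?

A = 4110 hectares = 4.11 × 10^7 m²
Unconfined: ΔV_u = Sy × A × Δh_u = 0.35 × 4.11 × 10^7 × 1.9 = 2.733 × 10^7 m³
Confined: ΔV_c = S × A × Δh_c = 2.8 × 10^-4 × 4.11 × 10^7 × 14 = 1.611 × 10^5 m³
Total ΔV = 2.733 × 10^7 + 1.611 × 10^5 = 2.749 × 10^7 m³

ΔV ≈ 2.75 × 10^7 m³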